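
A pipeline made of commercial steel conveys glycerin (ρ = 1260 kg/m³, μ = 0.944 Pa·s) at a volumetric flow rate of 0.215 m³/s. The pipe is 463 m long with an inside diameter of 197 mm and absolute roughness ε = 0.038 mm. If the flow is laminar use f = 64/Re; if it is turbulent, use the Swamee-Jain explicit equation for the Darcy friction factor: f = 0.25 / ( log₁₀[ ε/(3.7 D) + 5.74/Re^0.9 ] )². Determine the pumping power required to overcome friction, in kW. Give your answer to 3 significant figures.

P ≈ 547 kW

Cross-sectional area A = πD²/4 = π(0.197)²/4 = 0.03048 m²; mean velocity V = Q/A = 0.215/0.03048 = 7.054 m/s.
Reynolds number Re = ρVD/μ = 1260 · 7.054 · 0.197 / 0.944 = 1855.
Re < 2300 → laminar flow, so f = 64/Re = 64/1855 = 0.03451 (the turbulent correlation is not needed).
Darcy-Weisbach: ΔP = f(L/D)(ρV²/2) = 0.03451·(463/0.197)·(1260·7.054²/2) = 0.03451·2350·3.135e+04 = 2.542e+06 Pa.
Pumping power P = QΔP = 0.215·2.542e+06 = 546500 W = 547 kW.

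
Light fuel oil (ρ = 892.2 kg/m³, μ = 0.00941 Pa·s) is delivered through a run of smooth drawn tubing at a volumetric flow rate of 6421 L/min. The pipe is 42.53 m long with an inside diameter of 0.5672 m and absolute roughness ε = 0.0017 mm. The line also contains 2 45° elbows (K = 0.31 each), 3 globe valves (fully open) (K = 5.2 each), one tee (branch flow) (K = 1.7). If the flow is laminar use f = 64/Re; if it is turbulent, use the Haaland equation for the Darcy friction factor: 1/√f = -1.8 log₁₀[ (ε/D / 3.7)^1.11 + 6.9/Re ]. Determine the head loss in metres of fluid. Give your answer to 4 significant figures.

Q = 6421 L/min = 6421/60000 = 0.107 m³/s.
Cross-sectional area A = πD²/4 = π(0.5672)²/4 = 0.2527 m²; mean velocity V = Q/A = 0.107/0.2527 = 0.4235 m/s.
Reynolds number Re = ρVD/μ = 892.2 · 0.4235 · 0.5672 / 0.00941 = 2.278e+04.
Re > 4000 → turbulent. Relative roughness ε/D = 1.7e-06/0.5672 = 3e-06. Haaland: 1/√f = -1.8 log₁₀[(3e-06/3.7)^1.11 + 6.9/2.278e+04] = -1.8 log₁₀[1.73e-07 + 0.000303] = 6.333, so f = 0.02493.
Total minor-loss coefficient ΣK = 2·0.31 + 3·5.2 + 1·1.7 = 17.9.
ΔP = [f·L/D + ΣK]·(ρV²/2) = [0.02493·42.53/0.5672 + 17.9]·(892.2·0.4235²/2) = [1.869 + 17.9]·80.02 = 1584 Pa.
Head loss h_f = ΔP/(ρg) = 1584/(892.2·9.81) = 0.1809 m.

h_f ≈ 0.1809 m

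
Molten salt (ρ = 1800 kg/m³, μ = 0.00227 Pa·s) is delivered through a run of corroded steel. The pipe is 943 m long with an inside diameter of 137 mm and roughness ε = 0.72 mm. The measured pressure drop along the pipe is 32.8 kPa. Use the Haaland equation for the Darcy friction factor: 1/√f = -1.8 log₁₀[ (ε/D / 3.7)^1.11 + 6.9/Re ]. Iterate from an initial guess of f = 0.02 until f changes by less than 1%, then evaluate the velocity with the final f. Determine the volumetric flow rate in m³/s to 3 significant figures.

Rearranging Darcy-Weisbach: V = √(2·ΔP·D/(f·L·ρ)). With ε/D = 0.00072/0.137 = 0.00526, iterate starting from f = 0.02:
  f = 0.02 → V = √(2·3.28e+04·0.137/(0.02·943·1800)) = 0.5145 m/s; Re = ρVD/μ = 5.589e+04; f → 0.03234
  f = 0.03234 → V = 0.4046 m/s; Re = 4.396e+04; f → 0.03271
  f = 0.03271 → V = 0.4023 m/s; Re = 4.371e+04; f → 0.03272
Converged (Δf/f < 1%). With the final f = 0.03272: V = √(2·3.28e+04·0.137/(0.03272·943·1800)) = 0.4023 m/s.
Q = V·A = 0.4023·(π/4·0.137²) = 0.00593 m³/s = 0.00593 m³/s.

Q ≈ 0.00593 m³/s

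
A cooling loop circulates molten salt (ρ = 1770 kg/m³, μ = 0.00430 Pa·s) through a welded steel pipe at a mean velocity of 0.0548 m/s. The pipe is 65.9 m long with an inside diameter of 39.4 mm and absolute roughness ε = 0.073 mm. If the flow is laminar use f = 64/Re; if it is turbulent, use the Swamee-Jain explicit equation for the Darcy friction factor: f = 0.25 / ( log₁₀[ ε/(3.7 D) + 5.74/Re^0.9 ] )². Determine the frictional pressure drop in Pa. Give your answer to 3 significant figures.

ΔP ≈ 320 Pa

Reynolds number Re = ρVD/μ = 1770 · 0.0548 · 0.0394 / 0.0043 = 888.8.
Re < 2300 → laminar flow, so f = 64/Re = 64/888.8 = 0.07201 (the turbulent correlation is not needed).
Darcy-Weisbach: ΔP = f(L/D)(ρV²/2) = 0.07201·(65.9/0.0394)·(1770·0.0548²/2) = 0.07201·1673·2.658 = 320.1 Pa.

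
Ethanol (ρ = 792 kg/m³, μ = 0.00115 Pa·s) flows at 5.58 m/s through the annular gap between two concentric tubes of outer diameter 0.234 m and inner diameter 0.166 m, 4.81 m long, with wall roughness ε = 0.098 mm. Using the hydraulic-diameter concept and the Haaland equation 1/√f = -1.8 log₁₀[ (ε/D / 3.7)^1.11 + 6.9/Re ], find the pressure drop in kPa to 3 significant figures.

Hydraulic diameter D_h = 4A/P = D_o - D_i = 0.234 - 0.166 = 0.068 m.
Re = ρVD_h/μ = 792·5.58·0.068/0.00115 = 2.613e+05.
ε/D_h = 9.8e-05/0.068 = 0.00144; Haaland gives 1/√f = -1.8 log₁₀[0.000164+2.64e-05] = 6.696, so f = 0.02231.
ΔP = f(L/D_h)(ρV²/2) = 0.02231·4.81/0.068·1.233e+04 = 1.945e+04 Pa.
ΔP = 19.5 kPa.

ΔP ≈ 19.5 kPa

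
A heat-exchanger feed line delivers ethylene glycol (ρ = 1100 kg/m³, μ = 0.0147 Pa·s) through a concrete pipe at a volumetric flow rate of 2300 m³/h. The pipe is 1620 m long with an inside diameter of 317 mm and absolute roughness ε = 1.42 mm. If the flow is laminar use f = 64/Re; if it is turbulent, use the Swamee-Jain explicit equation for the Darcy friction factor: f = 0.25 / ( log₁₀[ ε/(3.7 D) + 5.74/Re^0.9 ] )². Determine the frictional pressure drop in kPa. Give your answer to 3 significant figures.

ΔP ≈ 5540 kPa

Q = 2300 m³/h = 2300/3600 = 0.6389 m³/s.
Cross-sectional area A = πD²/4 = π(0.317)²/4 = 0.07892 m²; mean velocity V = Q/A = 0.6389/0.07892 = 8.095 m/s.
Reynolds number Re = ρVD/μ = 1100 · 8.095 · 0.317 / 0.0147 = 1.92e+05.
Re > 4000 → turbulent. Relative roughness ε/D = 0.00142/0.317 = 0.00448. Swamee-Jain: f = 0.25/(log₁₀[0.00448/3.7 + 5.74/1.92e+05^0.9])² = 0.25/(log₁₀[0.00121 + 0.000101])² = 0.25/(-2.882)² = 0.03009.
Darcy-Weisbach: ΔP = f(L/D)(ρV²/2) = 0.03009·(1620/0.317)·(1100·8.095²/2) = 0.03009·5110·3.604e+04 = 5.543e+06 Pa.
ΔP = 5.543e+06 Pa = 5540 kPa.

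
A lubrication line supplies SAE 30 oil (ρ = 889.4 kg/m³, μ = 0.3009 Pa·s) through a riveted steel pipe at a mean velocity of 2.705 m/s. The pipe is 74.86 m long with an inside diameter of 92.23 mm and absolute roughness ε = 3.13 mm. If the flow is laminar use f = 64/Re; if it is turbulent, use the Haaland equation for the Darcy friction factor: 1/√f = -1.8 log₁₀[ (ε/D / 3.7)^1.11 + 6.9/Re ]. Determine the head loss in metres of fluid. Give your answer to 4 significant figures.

h_f ≈ 26.27 m

Reynolds number Re = ρVD/μ = 889.4 · 2.705 · 0.09223 / 0.301 = 737.4.
Re < 2300 → laminar flow, so f = 64/Re = 64/737.4 = 0.08679 (the turbulent correlation is not needed).
Darcy-Weisbach: ΔP = f(L/D)(ρV²/2) = 0.08679·(74.86/0.09223)·(889.4·2.705²/2) = 0.08679·811.7·3254 = 2.292e+05 Pa.
Head loss h_f = ΔP/(ρg) = 2.292e+05/(889.4·9.81) = 26.27 m.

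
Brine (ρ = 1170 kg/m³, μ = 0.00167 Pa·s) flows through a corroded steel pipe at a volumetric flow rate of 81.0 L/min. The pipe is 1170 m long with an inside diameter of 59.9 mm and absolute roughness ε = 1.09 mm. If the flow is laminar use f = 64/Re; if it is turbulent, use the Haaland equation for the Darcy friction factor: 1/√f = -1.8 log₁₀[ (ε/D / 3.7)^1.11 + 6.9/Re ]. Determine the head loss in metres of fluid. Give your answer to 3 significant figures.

Q = 81.0 L/min = 81.0/60000 = 0.00135 m³/s.
Cross-sectional area A = πD²/4 = π(0.0599)²/4 = 0.002818 m²; mean velocity V = Q/A = 0.00135/0.002818 = 0.4791 m/s.
Reynolds number Re = ρVD/μ = 1170 · 0.4791 · 0.0599 / 0.00167 = 2.01e+04.
Re > 4000 → turbulent. Relative roughness ε/D = 0.00109/0.0599 = 0.0182. Haaland: 1/√f = -1.8 log₁₀[(0.0182/3.7)^1.11 + 6.9/2.01e+04] = -1.8 log₁₀[0.00274 + 0.000343] = 4.52, so f = 0.04896.
Darcy-Weisbach: ΔP = f(L/D)(ρV²/2) = 0.04896·(1170/0.0599)·(1170·0.4791²/2) = 0.04896·1.953e+04·134.3 = 1.284e+05 Pa.
Head loss h_f = ΔP/(ρg) = 1.284e+05/(1170·9.81) = 11.2 m.

h_f ≈ 11.2 m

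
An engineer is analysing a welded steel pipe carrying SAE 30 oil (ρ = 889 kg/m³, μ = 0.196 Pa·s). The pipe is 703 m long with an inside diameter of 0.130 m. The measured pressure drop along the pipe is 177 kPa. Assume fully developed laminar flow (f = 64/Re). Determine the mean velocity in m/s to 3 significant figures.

V ≈ 0.678 m/s

For laminar flow, f = 64/Re with Re = ρVD/μ, so Darcy-Weisbach reduces to ΔP = 32μLV/D². Solving for V: V = ΔP·D²/(32μL) = 1.77e+05·(0.13)²/(32·0.196·703) = 0.6784 m/s.
Check: Re = ρVD/μ = 889·0.6784·0.13/0.196 = 400 < 2300, so the laminar assumption holds.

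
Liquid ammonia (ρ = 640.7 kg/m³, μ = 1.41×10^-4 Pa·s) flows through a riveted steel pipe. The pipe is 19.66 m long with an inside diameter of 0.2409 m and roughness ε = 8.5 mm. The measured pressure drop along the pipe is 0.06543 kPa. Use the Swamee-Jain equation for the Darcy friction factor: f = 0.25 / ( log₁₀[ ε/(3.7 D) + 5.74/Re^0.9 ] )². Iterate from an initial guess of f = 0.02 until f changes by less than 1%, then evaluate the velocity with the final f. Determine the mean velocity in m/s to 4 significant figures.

Rearranging Darcy-Weisbach: V = √(2·ΔP·D/(f·L·ρ)). With ε/D = 0.0085/0.2409 = 0.0353, iterate starting from f = 0.02:
  f = 0.02 → V = √(2·65.43·0.2409/(0.02·19.66·640.7)) = 0.3537 m/s; Re = ρVD/μ = 3.872e+05; f → 0.06138
  f = 0.06138 → V = 0.2019 m/s; Re = 2.21e+05; f → 0.06148
Converged (Δf/f < 1%). With the final f = 0.06148: V = √(2·65.43·0.2409/(0.06148·19.66·640.7)) = 0.2018 m/s.

V ≈ 0.2018 m/s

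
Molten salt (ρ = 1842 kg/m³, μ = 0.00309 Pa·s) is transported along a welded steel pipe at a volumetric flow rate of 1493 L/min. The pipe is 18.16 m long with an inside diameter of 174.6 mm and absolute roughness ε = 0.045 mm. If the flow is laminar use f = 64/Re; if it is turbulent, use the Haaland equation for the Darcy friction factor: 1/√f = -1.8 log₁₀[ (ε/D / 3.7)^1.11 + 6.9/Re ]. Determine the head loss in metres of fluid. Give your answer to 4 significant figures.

Q = 1493 L/min = 1493/60000 = 0.02488 m³/s.
Cross-sectional area A = πD²/4 = π(0.1746)²/4 = 0.02394 m²; mean velocity V = Q/A = 0.02488/0.02394 = 1.039 m/s.
Reynolds number Re = ρVD/μ = 1842 · 1.039 · 0.1746 / 0.00309 = 1.082e+05.
Re > 4000 → turbulent. Relative roughness ε/D = 4.5e-05/0.1746 = 0.000258. Haaland: 1/√f = -1.8 log₁₀[(0.000258/3.7)^1.11 + 6.9/1.082e+05] = -1.8 log₁₀[2.43e-05 + 6.38e-05] = 7.299, so f = 0.01877.
Darcy-Weisbach: ΔP = f(L/D)(ρV²/2) = 0.01877·(18.16/0.1746)·(1842·1.039²/2) = 0.01877·104·994.8 = 1942 Pa.
Head loss h_f = ΔP/(ρg) = 1942/(1842·9.81) = 0.1075 m.

h_f ≈ 0.1075 m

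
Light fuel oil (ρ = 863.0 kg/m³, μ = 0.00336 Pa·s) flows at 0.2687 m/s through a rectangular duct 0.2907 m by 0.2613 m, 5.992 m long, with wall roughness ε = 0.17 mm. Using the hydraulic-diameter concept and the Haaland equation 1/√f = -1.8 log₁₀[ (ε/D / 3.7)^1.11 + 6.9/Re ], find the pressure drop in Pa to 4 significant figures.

ΔP ≈ 18.44 Pa

Hydraulic diameter D_h = 4A/P = 4·(0.2907·0.2613)/(2·(0.2907+0.2613)) = 0.3038/1.104 = 0.2752 m.
Re = ρVD_h/μ = 863·0.2687·0.2752/0.00336 = 1.899e+04.
ε/D_h = 0.00017/0.2752 = 0.000618; Haaland gives 1/√f = -1.8 log₁₀[6.41e-05+0.000363] = 6.064, so f = 0.02719.
ΔP = f(L/D_h)(ρV²/2) = 0.02719·5.992/0.2752·31.15 = 18.44 Pa.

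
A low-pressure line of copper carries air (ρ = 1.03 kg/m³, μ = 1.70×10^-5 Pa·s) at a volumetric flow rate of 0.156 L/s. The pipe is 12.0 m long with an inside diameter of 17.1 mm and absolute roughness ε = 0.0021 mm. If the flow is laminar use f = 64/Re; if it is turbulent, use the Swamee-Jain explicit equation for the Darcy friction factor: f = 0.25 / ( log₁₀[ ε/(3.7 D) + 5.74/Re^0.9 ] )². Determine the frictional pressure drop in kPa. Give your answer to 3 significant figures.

Q = 0.156 L/s = 0.156/1000 = 0.000156 m³/s.
Cross-sectional area A = πD²/4 = π(0.0171)²/4 = 0.0002297 m²; mean velocity V = Q/A = 0.000156/0.0002297 = 0.6793 m/s.
Reynolds number Re = ρVD/μ = 1.03 · 0.6793 · 0.0171 / 1.7e-05 = 703.8.
Re < 2300 → laminar flow, so f = 64/Re = 64/703.8 = 0.09094 (the turbulent correlation is not needed).
Darcy-Weisbach: ΔP = f(L/D)(ρV²/2) = 0.09094·(12/0.0171)·(1.03·0.6793²/2) = 0.09094·701.8·0.2376 = 15.16 Pa.
ΔP = 15.16 Pa = 0.0152 kPa.

ΔP ≈ 0.0152 kPa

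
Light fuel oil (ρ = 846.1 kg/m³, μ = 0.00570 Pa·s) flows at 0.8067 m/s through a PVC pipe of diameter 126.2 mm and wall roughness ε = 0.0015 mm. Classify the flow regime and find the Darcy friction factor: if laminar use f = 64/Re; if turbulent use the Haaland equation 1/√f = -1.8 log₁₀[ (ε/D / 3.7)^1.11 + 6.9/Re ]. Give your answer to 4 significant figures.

Re = ρVD/μ = 846.1·0.8067·0.1262/0.0057 = 1.511e+04.
Re > 4000 → turbulent. ε/D = 1.5e-06/0.1262 = 1.19e-05; Haaland: 1/√f = -1.8 log₁₀[7.99e-07 + 0.000457] = 6.011, so f = 0.02767.

f ≈ 0.02767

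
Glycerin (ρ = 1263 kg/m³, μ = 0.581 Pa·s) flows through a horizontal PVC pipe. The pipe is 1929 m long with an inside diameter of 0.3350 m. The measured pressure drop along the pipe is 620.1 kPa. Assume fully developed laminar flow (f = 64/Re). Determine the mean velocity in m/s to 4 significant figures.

For laminar flow, f = 64/Re with Re = ρVD/μ, so Darcy-Weisbach reduces to ΔP = 32μLV/D². Solving for V: V = ΔP·D²/(32μL) = 6.201e+05·(0.335)²/(32·0.581·1929) = 1.94 m/s.
Check: Re = ρVD/μ = 1263·1.94·0.335/0.581 = 1413 < 2300, so the laminar assumption holds.

V ≈ 1.940 m/s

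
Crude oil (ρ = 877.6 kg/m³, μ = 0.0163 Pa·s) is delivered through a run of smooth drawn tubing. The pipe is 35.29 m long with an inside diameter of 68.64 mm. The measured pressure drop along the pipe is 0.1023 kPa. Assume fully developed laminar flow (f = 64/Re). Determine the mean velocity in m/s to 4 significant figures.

For laminar flow, f = 64/Re with Re = ρVD/μ, so Darcy-Weisbach reduces to ΔP = 32μLV/D². Solving for V: V = ΔP·D²/(32μL) = 102.3·(0.06864)²/(32·0.0163·35.29) = 0.02618 m/s.
Check: Re = ρVD/μ = 877.6·0.02618·0.06864/0.0163 = 96.77 < 2300, so the laminar assumption holds.

V ≈ 0.02618 m/s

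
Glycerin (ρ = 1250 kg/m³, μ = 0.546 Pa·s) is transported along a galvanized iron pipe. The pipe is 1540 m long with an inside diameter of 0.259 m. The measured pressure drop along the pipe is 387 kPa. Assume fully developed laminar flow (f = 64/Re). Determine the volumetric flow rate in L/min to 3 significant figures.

Q ≈ 3050 L/min

For laminar flow, f = 64/Re with Re = ρVD/μ, so Darcy-Weisbach reduces to ΔP = 32μLV/D². Solving for V: V = ΔP·D²/(32μL) = 3.87e+05·(0.259)²/(32·0.546·1540) = 0.9648 m/s.
Check: Re = ρVD/μ = 1250·0.9648·0.259/0.546 = 572.1 < 2300, so the laminar assumption holds.
Q = V·A = 0.9648·(π/4·0.259²) = 0.05083 m³/s = 3050 L/min.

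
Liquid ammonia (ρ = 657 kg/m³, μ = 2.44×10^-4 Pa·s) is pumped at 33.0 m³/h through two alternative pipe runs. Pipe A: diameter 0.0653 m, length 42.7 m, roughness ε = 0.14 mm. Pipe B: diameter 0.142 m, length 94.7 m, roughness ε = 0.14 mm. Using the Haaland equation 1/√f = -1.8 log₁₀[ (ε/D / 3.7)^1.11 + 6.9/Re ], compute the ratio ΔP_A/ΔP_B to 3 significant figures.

Pipe A: V = Q/A = 0.009167/0.003349 = 2.737 m/s; Re = 4.813e+05; ε/D = 0.00214; Haaland → f = 0.02423; ΔP_A = f(L/D)(ρV²/2) = 3.899e+04 Pa.
Pipe B: V = Q/A = 0.009167/0.01584 = 0.5788 m/s; Re = 2.213e+05; ε/D = 0.000986; Haaland → f = 0.02075; ΔP_B = f(L/D)(ρV²/2) = 1523 Pa.
ΔP_A/ΔP_B = 3.899e+04/1523 = 25.6.

ΔP_A/ΔP_B ≈ 25.6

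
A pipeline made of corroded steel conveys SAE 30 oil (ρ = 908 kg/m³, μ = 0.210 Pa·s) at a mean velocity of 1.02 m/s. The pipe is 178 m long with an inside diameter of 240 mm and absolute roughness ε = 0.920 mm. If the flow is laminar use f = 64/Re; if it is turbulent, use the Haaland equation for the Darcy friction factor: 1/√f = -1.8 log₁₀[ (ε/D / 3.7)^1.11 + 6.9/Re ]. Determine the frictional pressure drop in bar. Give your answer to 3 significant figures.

Reynolds number Re = ρVD/μ = 908 · 1.02 · 0.24 / 0.21 = 1058.
Re < 2300 → laminar flow, so f = 64/Re = 64/1058 = 0.06046 (the turbulent correlation is not needed).
Darcy-Weisbach: ΔP = f(L/D)(ρV²/2) = 0.06046·(178/0.24)·(908·1.02²/2) = 0.06046·741.7·472.3 = 2.118e+04 Pa.
ΔP = 2.118e+04 Pa = 0.212 bar.

ΔP ≈ 0.212 bar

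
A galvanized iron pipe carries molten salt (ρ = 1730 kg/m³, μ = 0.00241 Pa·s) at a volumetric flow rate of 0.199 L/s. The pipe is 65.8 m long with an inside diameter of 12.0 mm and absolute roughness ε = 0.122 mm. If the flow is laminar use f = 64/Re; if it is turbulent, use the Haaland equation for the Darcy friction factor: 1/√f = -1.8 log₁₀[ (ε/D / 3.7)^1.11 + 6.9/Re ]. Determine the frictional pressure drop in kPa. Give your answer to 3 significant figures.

Q = 0.199 L/s = 0.199/1000 = 0.000199 m³/s.
Cross-sectional area A = πD²/4 = π(0.012)²/4 = 0.0001131 m²; mean velocity V = Q/A = 0.000199/0.0001131 = 1.76 m/s.
Reynolds number Re = ρVD/μ = 1730 · 1.76 · 0.012 / 0.00241 = 1.516e+04.
Re > 4000 → turbulent. Relative roughness ε/D = 0.000122/0.012 = 0.0102. Haaland: 1/√f = -1.8 log₁₀[(0.0102/3.7)^1.11 + 6.9/1.516e+04] = -1.8 log₁₀[0.00144 + 0.000455] = 4.902, so f = 0.04162.
Darcy-Weisbach: ΔP = f(L/D)(ρV²/2) = 0.04162·(65.8/0.012)·(1730·1.76²/2) = 0.04162·5483·2678 = 6.112e+05 Pa.
ΔP = 6.112e+05 Pa = 611 kPa.

ΔP ≈ 611 kPa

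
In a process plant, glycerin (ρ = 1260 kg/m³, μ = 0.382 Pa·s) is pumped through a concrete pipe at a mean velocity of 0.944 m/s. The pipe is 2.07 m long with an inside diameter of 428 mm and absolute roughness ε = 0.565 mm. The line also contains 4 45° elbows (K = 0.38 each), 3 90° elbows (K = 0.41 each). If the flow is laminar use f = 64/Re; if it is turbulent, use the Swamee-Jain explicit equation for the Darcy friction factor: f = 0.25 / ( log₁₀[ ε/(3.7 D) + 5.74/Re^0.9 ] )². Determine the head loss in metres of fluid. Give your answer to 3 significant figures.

h_f ≈ 0.135 m

Reynolds number Re = ρVD/μ = 1260 · 0.944 · 0.428 / 0.382 = 1333.
Re < 2300 → laminar flow, so f = 64/Re = 64/1333 = 0.04802 (the turbulent correlation is not needed).
Total minor-loss coefficient ΣK = 4·0.38 + 3·0.41 = 2.75.
ΔP = [f·L/D + ΣK]·(ρV²/2) = [0.04802·2.07/0.428 + 2.75]·(1260·0.944²/2) = [0.2323 + 2.75]·561.4 = 1674 Pa.
Head loss h_f = ΔP/(ρg) = 1674/(1260·9.81) = 0.135 m.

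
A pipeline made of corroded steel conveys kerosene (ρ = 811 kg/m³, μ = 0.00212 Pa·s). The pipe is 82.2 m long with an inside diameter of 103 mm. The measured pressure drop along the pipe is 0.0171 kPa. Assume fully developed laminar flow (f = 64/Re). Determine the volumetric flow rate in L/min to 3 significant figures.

Q ≈ 16.3 L/min

For laminar flow, f = 64/Re with Re = ρVD/μ, so Darcy-Weisbach reduces to ΔP = 32μLV/D². Solving for V: V = ΔP·D²/(32μL) = 17.1·(0.103)²/(32·0.00212·82.2) = 0.03253 m/s.
Check: Re = ρVD/μ = 811·0.03253·0.103/0.00212 = 1282 < 2300, so the laminar assumption holds.
Q = V·A = 0.03253·(π/4·0.103²) = 0.0002711 m³/s = 16.3 L/min.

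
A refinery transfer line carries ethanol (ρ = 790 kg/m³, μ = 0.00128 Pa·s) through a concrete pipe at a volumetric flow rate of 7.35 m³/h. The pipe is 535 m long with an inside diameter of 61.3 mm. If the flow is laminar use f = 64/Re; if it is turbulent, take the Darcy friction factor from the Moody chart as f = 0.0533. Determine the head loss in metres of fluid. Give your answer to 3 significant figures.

Q = 7.35 m³/h = 7.35/3600 = 0.002042 m³/s.
Cross-sectional area A = πD²/4 = π(0.0613)²/4 = 0.002951 m²; mean velocity V = Q/A = 0.002042/0.002951 = 0.6918 m/s.
Reynolds number Re = ρVD/μ = 790 · 0.6918 · 0.0613 / 0.00128 = 2.617e+04.
Re > 4000 → turbulent; use the Moody-chart value f = 0.0533.
Darcy-Weisbach: ΔP = f(L/D)(ρV²/2) = 0.0533·(535/0.0613)·(790·0.6918²/2) = 0.0533·8728·189 = 8.794e+04 Pa.
Head loss h_f = ΔP/(ρg) = 8.794e+04/(790·9.81) = 11.3 m.

h_f ≈ 11.3 m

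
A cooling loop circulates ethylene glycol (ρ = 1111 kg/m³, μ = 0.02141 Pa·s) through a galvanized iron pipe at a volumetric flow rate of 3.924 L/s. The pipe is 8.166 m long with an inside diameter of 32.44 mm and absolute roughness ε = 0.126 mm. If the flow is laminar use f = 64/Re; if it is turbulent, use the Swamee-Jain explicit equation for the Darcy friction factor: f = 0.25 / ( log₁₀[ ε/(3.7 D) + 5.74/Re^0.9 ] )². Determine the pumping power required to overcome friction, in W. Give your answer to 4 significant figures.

Q = 3.924 L/s = 3.924/1000 = 0.003924 m³/s.
Cross-sectional area A = πD²/4 = π(0.03244)²/4 = 0.0008265 m²; mean velocity V = Q/A = 0.003924/0.0008265 = 4.748 m/s.
Reynolds number Re = ρVD/μ = 1111 · 4.748 · 0.03244 / 0.0214 = 7992.
Re > 4000 → turbulent. Relative roughness ε/D = 0.000126/0.03244 = 0.00388. Swamee-Jain: f = 0.25/(log₁₀[0.00388/3.7 + 5.74/7992^0.9])² = 0.25/(log₁₀[0.00105 + 0.00176])² = 0.25/(-2.551)² = 0.03843.
Darcy-Weisbach: ΔP = f(L/D)(ρV²/2) = 0.03843·(8.166/0.03244)·(1111·4.748²/2) = 0.03843·251.7·1.252e+04 = 1.211e+05 Pa.
Pumping power P = QΔP = 0.003924·1.211e+05 = 475.25 W = 475.2 W.

P ≈ 475.2 W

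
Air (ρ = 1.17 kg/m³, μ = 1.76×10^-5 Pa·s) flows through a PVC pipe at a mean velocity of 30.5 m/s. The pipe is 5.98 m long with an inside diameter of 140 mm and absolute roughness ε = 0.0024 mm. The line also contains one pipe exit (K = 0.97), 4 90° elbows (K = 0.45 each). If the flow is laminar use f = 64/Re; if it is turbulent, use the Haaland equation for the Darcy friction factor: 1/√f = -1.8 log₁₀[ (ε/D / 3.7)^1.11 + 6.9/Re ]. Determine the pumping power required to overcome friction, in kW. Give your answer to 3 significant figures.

P ≈ 0.867 kW

Reynolds number Re = ρVD/μ = 1.17 · 30.5 · 0.14 / 1.76e-05 = 2.839e+05.
Re > 4000 → turbulent. Relative roughness ε/D = 2.4e-06/0.14 = 1.71e-05. Haaland: 1/√f = -1.8 log₁₀[(1.71e-05/3.7)^1.11 + 6.9/2.839e+05] = -1.8 log₁₀[1.2e-06 + 2.43e-05] = 8.268, so f = 0.01463.
Total minor-loss coefficient ΣK = 1·0.97 + 4·0.45 = 2.77.
ΔP = [f·L/D + ΣK]·(ρV²/2) = [0.01463·5.98/0.14 + 2.77]·(1.17·30.5²/2) = [0.6248 + 2.77]·544.2 = 1847 Pa.
Q = V·A = 30.5·0.01539 = 0.4695 m³/s.
Pumping power P = QΔP = 0.4695·1847 = 867.4 W = 0.867 kW.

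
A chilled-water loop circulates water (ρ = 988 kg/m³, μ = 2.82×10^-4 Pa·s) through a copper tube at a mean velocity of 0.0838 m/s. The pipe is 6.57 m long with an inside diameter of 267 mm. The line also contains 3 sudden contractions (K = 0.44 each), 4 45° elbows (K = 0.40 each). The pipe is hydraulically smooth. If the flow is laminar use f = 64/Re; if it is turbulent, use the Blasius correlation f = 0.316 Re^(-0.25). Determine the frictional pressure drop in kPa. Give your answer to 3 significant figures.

Reynolds number Re = ρVD/μ = 988 · 0.0838 · 0.267 / 0.000282 = 7.839e+04.
Re > 4000 → turbulent. Smooth-pipe (Blasius): f = 0.316 Re^(-0.25) = 0.316/(7.839e+04)^0.25 = 0.01889.
Total minor-loss coefficient ΣK = 3·0.44 + 4·0.4 = 2.92.
ΔP = [f·L/D + ΣK]·(ρV²/2) = [0.01889·6.57/0.267 + 2.92]·(988·0.0838²/2) = [0.4647 + 2.92]·3.469 = 11.74 Pa.
ΔP = 11.74 Pa = 0.0117 kPa.

ΔP ≈ 0.0117 kPa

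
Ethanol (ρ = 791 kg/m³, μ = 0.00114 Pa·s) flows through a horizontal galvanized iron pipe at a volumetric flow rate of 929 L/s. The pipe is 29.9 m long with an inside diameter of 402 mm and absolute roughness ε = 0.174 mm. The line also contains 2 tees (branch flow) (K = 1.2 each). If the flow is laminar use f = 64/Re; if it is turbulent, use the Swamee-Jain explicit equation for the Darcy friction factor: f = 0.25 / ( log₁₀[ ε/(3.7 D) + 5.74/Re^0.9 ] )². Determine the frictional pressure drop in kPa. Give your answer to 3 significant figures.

Q = 929 L/s = 929/1000 = 0.929 m³/s.
Cross-sectional area A = πD²/4 = π(0.402)²/4 = 0.1269 m²; mean velocity V = Q/A = 0.929/0.1269 = 7.319 m/s.
Reynolds number Re = ρVD/μ = 791 · 7.319 · 0.402 / 0.00114 = 2.042e+06.
Re > 4000 → turbulent. Relative roughness ε/D = 0.000174/0.402 = 0.000433. Swamee-Jain: f = 0.25/(log₁₀[0.000433/3.7 + 5.74/2.042e+06^0.9])² = 0.25/(log₁₀[0.000117 + 1.2e-05])² = 0.25/(-3.889)² = 0.01653.
Total minor-loss coefficient ΣK = 2·1.2 = 2.4.
ΔP = [f·L/D + ΣK]·(ρV²/2) = [0.01653·29.9/0.402 + 2.4]·(791·7.319²/2) = [1.229 + 2.4]·2.119e+04 = 7.69e+04 Pa.
ΔP = 7.69e+04 Pa = 76.9 kPa.

ΔP ≈ 76.9 kPa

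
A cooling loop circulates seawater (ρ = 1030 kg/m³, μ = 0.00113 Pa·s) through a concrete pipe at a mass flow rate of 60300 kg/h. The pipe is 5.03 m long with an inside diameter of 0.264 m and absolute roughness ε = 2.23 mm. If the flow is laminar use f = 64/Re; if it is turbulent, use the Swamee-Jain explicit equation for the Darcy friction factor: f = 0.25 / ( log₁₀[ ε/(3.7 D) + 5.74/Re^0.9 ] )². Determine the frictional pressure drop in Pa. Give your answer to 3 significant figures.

ṁ = 60300 kg/h = 60300/3600 = 16.75 kg/s.
A = πD²/4 = π(0.264)²/4 = 0.05474 m²; mean velocity V = ṁ/(ρA) = 16.75/(1030 · 0.05474) = 0.2971 m/s.
Reynolds number Re = ρVD/μ = 1030 · 0.2971 · 0.264 / 0.00113 = 7.149e+04.
Re > 4000 → turbulent. Relative roughness ε/D = 0.00223/0.264 = 0.00845. Swamee-Jain: f = 0.25/(log₁₀[0.00845/3.7 + 5.74/7.149e+04^0.9])² = 0.25/(log₁₀[0.00228 + 0.000246])² = 0.25/(-2.597)² = 0.03706.
Darcy-Weisbach: ΔP = f(L/D)(ρV²/2) = 0.03706·(5.03/0.264)·(1030·0.2971²/2) = 0.03706·19.05·45.45 = 32.1 Pa.

ΔP ≈ 32.1 Pa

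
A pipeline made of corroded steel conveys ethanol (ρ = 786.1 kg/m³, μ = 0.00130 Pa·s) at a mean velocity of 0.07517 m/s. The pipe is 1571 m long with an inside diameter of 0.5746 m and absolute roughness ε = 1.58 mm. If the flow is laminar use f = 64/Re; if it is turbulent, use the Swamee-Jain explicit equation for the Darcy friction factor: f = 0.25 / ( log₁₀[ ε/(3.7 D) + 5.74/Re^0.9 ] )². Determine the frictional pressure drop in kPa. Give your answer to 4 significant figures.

Reynolds number Re = ρVD/μ = 786.1 · 0.07517 · 0.5746 / 0.0013 = 2.612e+04.
Re > 4000 → turbulent. Relative roughness ε/D = 0.00158/0.5746 = 0.00275. Swamee-Jain: f = 0.25/(log₁₀[0.00275/3.7 + 5.74/2.612e+04^0.9])² = 0.25/(log₁₀[0.000743 + 0.000608])² = 0.25/(-2.869)² = 0.03036.
Darcy-Weisbach: ΔP = f(L/D)(ρV²/2) = 0.03036·(1571/0.5746)·(786.1·0.07517²/2) = 0.03036·2734·2.221 = 184.4 Pa.
ΔP = 184.4 Pa = 0.1844 kPa.

ΔP ≈ 0.1844 kPa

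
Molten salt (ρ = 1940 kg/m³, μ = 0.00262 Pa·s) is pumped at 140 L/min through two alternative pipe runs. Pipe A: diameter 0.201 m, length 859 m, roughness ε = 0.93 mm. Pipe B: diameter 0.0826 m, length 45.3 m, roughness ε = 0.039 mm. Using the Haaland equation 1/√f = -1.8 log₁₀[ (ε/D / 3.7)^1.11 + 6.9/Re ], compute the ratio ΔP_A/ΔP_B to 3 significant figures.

ΔP_A/ΔP_B ≈ 0.324

Pipe A: V = Q/A = 0.002333/0.03173 = 0.07354 m/s; Re = 1.094e+04; ε/D = 0.00463; Haaland → f = 0.03644; ΔP_A = f(L/D)(ρV²/2) = 816.9 Pa.
Pipe B: V = Q/A = 0.002333/0.005359 = 0.4354 m/s; Re = 2.663e+04; ε/D = 0.000472; Haaland → f = 0.025; ΔP_B = f(L/D)(ρV²/2) = 2522 Pa.
ΔP_A/ΔP_B = 816.9/2522 = 0.324.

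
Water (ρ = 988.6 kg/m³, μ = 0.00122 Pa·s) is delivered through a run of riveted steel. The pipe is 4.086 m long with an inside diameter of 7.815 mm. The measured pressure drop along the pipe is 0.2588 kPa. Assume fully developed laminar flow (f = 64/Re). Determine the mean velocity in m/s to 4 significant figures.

For laminar flow, f = 64/Re with Re = ρVD/μ, so Darcy-Weisbach reduces to ΔP = 32μLV/D². Solving for V: V = ΔP·D²/(32μL) = 258.8·(0.007815)²/(32·0.00122·4.086) = 0.09909 m/s.
Check: Re = ρVD/μ = 988.6·0.09909·0.007815/0.00122 = 627.5 < 2300, so the laminar assumption holds.

V ≈ 0.09909 m/s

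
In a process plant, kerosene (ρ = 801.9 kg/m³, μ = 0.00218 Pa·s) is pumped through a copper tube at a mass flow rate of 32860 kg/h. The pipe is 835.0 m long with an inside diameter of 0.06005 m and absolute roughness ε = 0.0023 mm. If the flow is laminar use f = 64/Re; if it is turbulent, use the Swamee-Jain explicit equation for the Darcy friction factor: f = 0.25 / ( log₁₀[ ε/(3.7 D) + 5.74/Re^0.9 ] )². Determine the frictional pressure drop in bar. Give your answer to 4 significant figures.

ΔP ≈ 16.69 bar

ṁ = 32860 kg/h = 32860/3600 = 9.128 kg/s.
A = πD²/4 = π(0.06005)²/4 = 0.002832 m²; mean velocity V = ṁ/(ρA) = 9.128/(801.9 · 0.002832) = 4.019 m/s.
Reynolds number Re = ρVD/μ = 801.9 · 4.019 · 0.06005 / 0.00218 = 8.878e+04.
Re > 4000 → turbulent. Relative roughness ε/D = 2.3e-06/0.06005 = 3.83e-05. Swamee-Jain: f = 0.25/(log₁₀[3.83e-05/3.7 + 5.74/8.878e+04^0.9])² = 0.25/(log₁₀[1.04e-05 + 0.000202])² = 0.25/(-3.673)² = 0.01853.
Darcy-Weisbach: ΔP = f(L/D)(ρV²/2) = 0.01853·(835/0.06005)·(801.9·4.019²/2) = 0.01853·1.391e+04·6477 = 1.669e+06 Pa.
ΔP = 1.669e+06 Pa = 16.69 bar.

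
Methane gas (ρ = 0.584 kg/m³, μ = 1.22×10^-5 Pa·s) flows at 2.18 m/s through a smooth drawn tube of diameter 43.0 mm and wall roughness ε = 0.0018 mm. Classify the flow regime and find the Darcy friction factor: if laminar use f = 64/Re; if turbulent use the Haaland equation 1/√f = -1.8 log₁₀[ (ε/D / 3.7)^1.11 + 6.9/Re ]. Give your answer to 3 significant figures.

f ≈ 0.0390

Re = ρVD/μ = 0.584·2.18·0.043/1.22e-05 = 4487.
Re > 4000 → turbulent. ε/D = 1.8e-06/0.043 = 4.19e-05; Haaland: 1/√f = -1.8 log₁₀[3.23e-06 + 0.00154] = 5.062, so f = 0.03903.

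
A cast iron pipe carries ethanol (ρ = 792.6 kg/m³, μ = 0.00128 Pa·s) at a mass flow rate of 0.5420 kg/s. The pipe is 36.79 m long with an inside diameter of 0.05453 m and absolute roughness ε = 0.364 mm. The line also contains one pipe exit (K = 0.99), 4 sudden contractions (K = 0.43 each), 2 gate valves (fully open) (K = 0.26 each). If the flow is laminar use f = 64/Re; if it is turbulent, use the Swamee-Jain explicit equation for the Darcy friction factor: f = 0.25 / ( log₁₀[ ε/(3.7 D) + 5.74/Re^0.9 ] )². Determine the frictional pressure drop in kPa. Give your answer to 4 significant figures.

ΔP ≈ 1.037 kPa

A = πD²/4 = π(0.05453)²/4 = 0.002335 m²; mean velocity V = ṁ/(ρA) = 0.542/(792.6 · 0.002335) = 0.2928 m/s.
Reynolds number Re = ρVD/μ = 792.6 · 0.2928 · 0.05453 / 0.00128 = 9887.
Re > 4000 → turbulent. Relative roughness ε/D = 0.000364/0.05453 = 0.00668. Swamee-Jain: f = 0.25/(log₁₀[0.00668/3.7 + 5.74/9887^0.9])² = 0.25/(log₁₀[0.0018 + 0.00146])² = 0.25/(-2.487)² = 0.04043.
Total minor-loss coefficient ΣK = 1·0.99 + 4·0.43 + 2·0.26 = 3.23.
ΔP = [f·L/D + ΣK]·(ρV²/2) = [0.04043·36.79/0.05453 + 3.23]·(792.6·0.2928²/2) = [27.28 + 3.23]·33.98 = 1037 Pa.
ΔP = 1037 Pa = 1.037 kPa.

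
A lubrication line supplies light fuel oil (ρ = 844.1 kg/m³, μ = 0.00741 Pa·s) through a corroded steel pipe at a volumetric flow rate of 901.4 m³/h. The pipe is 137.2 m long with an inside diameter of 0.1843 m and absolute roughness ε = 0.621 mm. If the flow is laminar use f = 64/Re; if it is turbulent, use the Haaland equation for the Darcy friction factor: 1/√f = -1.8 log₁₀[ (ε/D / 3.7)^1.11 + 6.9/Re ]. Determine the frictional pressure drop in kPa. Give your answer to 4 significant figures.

Q = 901.4 m³/h = 901.4/3600 = 0.2504 m³/s.
Cross-sectional area A = πD²/4 = π(0.1843)²/4 = 0.02668 m²; mean velocity V = Q/A = 0.2504/0.02668 = 9.386 m/s.
Reynolds number Re = ρVD/μ = 844.1 · 9.386 · 0.1843 / 0.00741 = 1.97e+05.
Re > 4000 → turbulent. Relative roughness ε/D = 0.000621/0.1843 = 0.00337. Haaland: 1/√f = -1.8 log₁₀[(0.00337/3.7)^1.11 + 6.9/1.97e+05] = -1.8 log₁₀[0.000422 + 3.5e-05] = 6.013, so f = 0.02766.
Darcy-Weisbach: ΔP = f(L/D)(ρV²/2) = 0.02766·(137.2/0.1843)·(844.1·9.386²/2) = 0.02766·744.4·3.718e+04 = 7.656e+05 Pa.
ΔP = 7.656e+05 Pa = 765.6 kPa.

ΔP ≈ 765.6 kPa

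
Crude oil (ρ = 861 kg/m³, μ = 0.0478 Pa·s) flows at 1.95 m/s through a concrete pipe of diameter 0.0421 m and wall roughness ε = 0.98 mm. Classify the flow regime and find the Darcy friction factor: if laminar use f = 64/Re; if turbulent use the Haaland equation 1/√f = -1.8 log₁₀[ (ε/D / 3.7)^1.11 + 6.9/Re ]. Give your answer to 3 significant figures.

Re = ρVD/μ = 861·1.95·0.0421/0.0478 = 1479.
Re < 2300 → laminar, so f = 64/Re = 0.04328 (roughness is irrelevant in laminar flow).

f ≈ 0.0433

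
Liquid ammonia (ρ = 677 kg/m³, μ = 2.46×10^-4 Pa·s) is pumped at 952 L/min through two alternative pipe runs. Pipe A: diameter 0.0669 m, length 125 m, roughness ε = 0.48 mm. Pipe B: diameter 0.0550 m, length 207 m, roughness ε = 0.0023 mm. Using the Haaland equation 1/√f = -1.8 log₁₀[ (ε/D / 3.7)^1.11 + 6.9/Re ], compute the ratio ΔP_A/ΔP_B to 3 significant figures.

Pipe A: V = Q/A = 0.01587/0.003515 = 4.514 m/s; Re = 8.31e+05; ε/D = 0.00717; Haaland → f = 0.03413; ΔP_A = f(L/D)(ρV²/2) = 4.398e+05 Pa.
Pipe B: V = Q/A = 0.01587/0.002376 = 6.678 m/s; Re = 1.011e+06; ε/D = 4.18e-05; Haaland → f = 0.01236; ΔP_B = f(L/D)(ρV²/2) = 7.022e+05 Pa.
ΔP_A/ΔP_B = 4.398e+05/7.022e+05 = 0.626.

ΔP_A/ΔP_B ≈ 0.626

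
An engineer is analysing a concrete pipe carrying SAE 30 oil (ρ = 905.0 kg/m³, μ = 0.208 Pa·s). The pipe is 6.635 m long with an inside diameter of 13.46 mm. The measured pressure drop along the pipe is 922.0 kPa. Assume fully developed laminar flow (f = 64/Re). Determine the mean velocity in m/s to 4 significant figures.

V ≈ 3.782 m/s

For laminar flow, f = 64/Re with Re = ρVD/μ, so Darcy-Weisbach reduces to ΔP = 32μLV/D². Solving for V: V = ΔP·D²/(32μL) = 9.22e+05·(0.01346)²/(32·0.208·6.635) = 3.782 m/s.
Check: Re = ρVD/μ = 905·3.782·0.01346/0.208 = 221.5 < 2300, so the laminar assumption holds.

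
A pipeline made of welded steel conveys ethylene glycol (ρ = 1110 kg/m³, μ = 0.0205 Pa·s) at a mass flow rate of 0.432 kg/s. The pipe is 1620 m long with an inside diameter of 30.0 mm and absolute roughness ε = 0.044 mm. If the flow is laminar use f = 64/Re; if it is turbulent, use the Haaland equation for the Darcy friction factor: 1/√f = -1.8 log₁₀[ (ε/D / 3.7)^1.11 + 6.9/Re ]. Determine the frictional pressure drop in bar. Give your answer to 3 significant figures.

A = πD²/4 = π(0.03)²/4 = 0.0007069 m²; mean velocity V = ṁ/(ρA) = 0.432/(1110 · 0.0007069) = 0.5506 m/s.
Reynolds number Re = ρVD/μ = 1110 · 0.5506 · 0.03 / 0.0205 = 894.4.
Re < 2300 → laminar flow, so f = 64/Re = 64/894.4 = 0.07156 (the turbulent correlation is not needed).
Darcy-Weisbach: ΔP = f(L/D)(ρV²/2) = 0.07156·(1620/0.03)·(1110·0.5506²/2) = 0.07156·5.4e+04·168.2 = 6.501e+05 Pa.
ΔP = 6.501e+05 Pa = 6.50 bar.

ΔP ≈ 6.50 bar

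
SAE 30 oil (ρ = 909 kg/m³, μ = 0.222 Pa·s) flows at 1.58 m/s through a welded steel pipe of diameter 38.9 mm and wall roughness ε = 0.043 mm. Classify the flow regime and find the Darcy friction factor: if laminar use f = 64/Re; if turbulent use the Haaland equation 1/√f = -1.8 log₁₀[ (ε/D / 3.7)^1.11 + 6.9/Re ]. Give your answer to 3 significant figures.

Re = ρVD/μ = 909·1.58·0.0389/0.222 = 251.7.
Re < 2300 → laminar, so f = 64/Re = 0.2543 (roughness is irrelevant in laminar flow).

f ≈ 0.254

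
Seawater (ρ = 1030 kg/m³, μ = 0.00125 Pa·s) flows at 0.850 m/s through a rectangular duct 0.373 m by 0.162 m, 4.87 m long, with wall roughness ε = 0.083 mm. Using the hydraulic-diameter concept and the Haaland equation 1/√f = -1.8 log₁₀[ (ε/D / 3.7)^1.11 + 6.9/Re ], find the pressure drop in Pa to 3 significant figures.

ΔP ≈ 147 Pa

Hydraulic diameter D_h = 4A/P = 4·(0.373·0.162)/(2·(0.373+0.162)) = 0.2417/1.07 = 0.2259 m.
Re = ρVD_h/μ = 1030·0.85·0.2259/0.00125 = 1.582e+05.
ε/D_h = 8.3e-05/0.2259 = 0.000367; Haaland gives 1/√f = -1.8 log₁₀[3.6e-05+4.36e-05] = 7.378, so f = 0.01837.
ΔP = f(L/D_h)(ρV²/2) = 0.01837·4.87/0.2259·372.1 = 147.4 Pa.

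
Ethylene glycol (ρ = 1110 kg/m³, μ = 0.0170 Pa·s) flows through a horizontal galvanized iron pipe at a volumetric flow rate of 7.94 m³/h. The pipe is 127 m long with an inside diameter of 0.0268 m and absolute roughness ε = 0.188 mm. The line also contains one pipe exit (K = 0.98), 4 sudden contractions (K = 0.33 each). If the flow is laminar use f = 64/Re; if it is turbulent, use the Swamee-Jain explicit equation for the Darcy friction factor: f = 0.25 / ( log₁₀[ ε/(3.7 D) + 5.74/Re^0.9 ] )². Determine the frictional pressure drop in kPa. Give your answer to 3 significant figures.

ΔP ≈ 1760 kPa

Q = 7.94 m³/h = 7.94/3600 = 0.002206 m³/s.
Cross-sectional area A = πD²/4 = π(0.0268)²/4 = 0.0005641 m²; mean velocity V = Q/A = 0.002206/0.0005641 = 3.91 m/s.
Reynolds number Re = ρVD/μ = 1110 · 3.91 · 0.0268 / 0.017 = 6842.
Re > 4000 → turbulent. Relative roughness ε/D = 0.000188/0.0268 = 0.00701. Swamee-Jain: f = 0.25/(log₁₀[0.00701/3.7 + 5.74/6842^0.9])² = 0.25/(log₁₀[0.0019 + 0.00203])² = 0.25/(-2.406)² = 0.04318.
Total minor-loss coefficient ΣK = 1·0.98 + 4·0.33 = 2.3.
ΔP = [f·L/D + ΣK]·(ρV²/2) = [0.04318·127/0.0268 + 2.3]·(1110·3.91²/2) = [204.6 + 2.3]·8484 = 1.756e+06 Pa.
ΔP = 1.756e+06 Pa = 1760 kPa.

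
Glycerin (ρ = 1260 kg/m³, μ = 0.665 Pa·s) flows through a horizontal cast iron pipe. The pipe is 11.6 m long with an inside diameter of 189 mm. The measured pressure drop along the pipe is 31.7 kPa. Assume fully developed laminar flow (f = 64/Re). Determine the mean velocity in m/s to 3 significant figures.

V ≈ 4.59 m/s

For laminar flow, f = 64/Re with Re = ρVD/μ, so Darcy-Weisbach reduces to ΔP = 32μLV/D². Solving for V: V = ΔP·D²/(32μL) = 3.17e+04·(0.189)²/(32·0.665·11.6) = 4.587 m/s.
Check: Re = ρVD/μ = 1260·4.587·0.189/0.665 = 1643 < 2300, so the laminar assumption holds.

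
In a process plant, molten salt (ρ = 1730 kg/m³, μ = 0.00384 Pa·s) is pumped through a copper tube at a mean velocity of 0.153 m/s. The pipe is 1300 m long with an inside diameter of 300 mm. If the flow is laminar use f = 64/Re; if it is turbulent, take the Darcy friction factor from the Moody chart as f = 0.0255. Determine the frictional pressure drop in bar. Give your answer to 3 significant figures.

ΔP ≈ 0.0224 bar

Reynolds number Re = ρVD/μ = 1730 · 0.153 · 0.3 / 0.00384 = 2.068e+04.
Re > 4000 → turbulent; use the Moody-chart value f = 0.0255.
Darcy-Weisbach: ΔP = f(L/D)(ρV²/2) = 0.0255·(1300/0.3)·(1730·0.153²/2) = 0.0255·4333·20.25 = 2237 Pa.
ΔP = 2237 Pa = 0.0224 bar.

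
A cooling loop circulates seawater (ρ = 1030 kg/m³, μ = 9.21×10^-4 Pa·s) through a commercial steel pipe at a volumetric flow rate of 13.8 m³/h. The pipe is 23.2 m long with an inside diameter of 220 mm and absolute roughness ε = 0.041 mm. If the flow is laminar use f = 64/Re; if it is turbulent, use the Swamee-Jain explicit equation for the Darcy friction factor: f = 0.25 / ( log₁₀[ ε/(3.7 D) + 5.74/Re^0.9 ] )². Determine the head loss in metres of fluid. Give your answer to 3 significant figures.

h_f ≈ 0.00137 m

Q = 13.8 m³/h = 13.8/3600 = 0.003833 m³/s.
Cross-sectional area A = πD²/4 = π(0.22)²/4 = 0.03801 m²; mean velocity V = Q/A = 0.003833/0.03801 = 0.1008 m/s.
Reynolds number Re = ρVD/μ = 1030 · 0.1008 · 0.22 / 0.000921 = 2.481e+04.
Re > 4000 → turbulent. Relative roughness ε/D = 4.1e-05/0.22 = 0.000186. Swamee-Jain: f = 0.25/(log₁₀[0.000186/3.7 + 5.74/2.481e+04^0.9])² = 0.25/(log₁₀[5.04e-05 + 0.000636])² = 0.25/(-3.163)² = 0.02499.
Darcy-Weisbach: ΔP = f(L/D)(ρV²/2) = 0.02499·(23.2/0.22)·(1030·0.1008²/2) = 0.02499·105.5·5.237 = 13.8 Pa.
Head loss h_f = ΔP/(ρg) = 13.8/(1030·9.81) = 0.00137 m.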